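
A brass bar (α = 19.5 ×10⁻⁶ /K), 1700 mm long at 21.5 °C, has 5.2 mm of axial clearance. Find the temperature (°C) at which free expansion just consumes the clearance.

α·L₀·ΔT = 5.2 mm ⇒ ΔT = 5.2 / (19.5×10⁻⁶ × 1700.0) = 156.9 K.
T = 21.5 + 156.9 = 178.4 °C.

178 °C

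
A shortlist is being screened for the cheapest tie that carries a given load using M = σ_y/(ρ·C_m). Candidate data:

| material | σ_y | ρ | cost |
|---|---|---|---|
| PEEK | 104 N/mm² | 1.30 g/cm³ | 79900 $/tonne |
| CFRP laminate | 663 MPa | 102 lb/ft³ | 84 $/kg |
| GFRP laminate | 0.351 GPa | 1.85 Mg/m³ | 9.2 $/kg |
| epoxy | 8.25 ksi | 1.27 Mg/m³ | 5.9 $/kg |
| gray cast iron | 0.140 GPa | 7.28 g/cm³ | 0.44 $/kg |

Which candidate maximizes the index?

Convert each candidate to consistent units, then evaluate M:
  PEEK: σ_y = 104.0 MPa, ρ = 1300 kg/m³, cost = 79.90 $/kg
  CFRP laminate: σ_y = 663.0 MPa, ρ = 1634 kg/m³, cost = 84.00 $/kg
  GFRP laminate: σ_y = 351.0 MPa, ρ = 1850 kg/m³, cost = 9.200 $/kg
  epoxy: σ_y = 56.88 MPa, ρ = 1270 kg/m³, cost = 5.900 $/kg
  gray cast iron: σ_y = 140.0 MPa, ρ = 7280 kg/m³, cost = 0.4400 $/kg
  gray cast iron: M = 43.7 kN·m per $
  GFRP laminate: M = 20.6 kN·m per $
  epoxy: M = 7.59 kN·m per $
  CFRP laminate: M = 4.83 kN·m per $
  PEEK: M = 1.00 kN·m per $
Gray cast iron has the largest M.

gray cast iron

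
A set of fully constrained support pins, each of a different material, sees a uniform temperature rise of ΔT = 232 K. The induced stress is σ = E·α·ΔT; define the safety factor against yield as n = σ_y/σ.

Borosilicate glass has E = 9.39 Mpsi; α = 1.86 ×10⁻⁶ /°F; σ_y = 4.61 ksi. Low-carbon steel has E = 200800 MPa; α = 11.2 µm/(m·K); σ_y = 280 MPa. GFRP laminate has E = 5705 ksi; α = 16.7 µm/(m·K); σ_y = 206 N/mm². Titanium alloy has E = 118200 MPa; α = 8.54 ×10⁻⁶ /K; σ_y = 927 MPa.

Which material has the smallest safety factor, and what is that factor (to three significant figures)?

low-carbon steel, n = 0.537

With everything in SI (GPa, ×10⁻⁶/K, MPa):
  borosilicate glass: E = 64.74, α = 3.35, σ_y = 31.78 → σ = 50.3 MPa, n = 0.632
  low-carbon steel: E = 200.8, α = 11.2, σ_y = 280.0 → σ = 522 MPa, n = 0.537
  GFRP laminate: E = 39.33, α = 16.7, σ_y = 206.0 → σ = 152 MPa, n = 1.35
  titanium alloy: E = 118.2, α = 8.54, σ_y = 927.0 → σ = 234 MPa, n = 3.96
Low-carbon steel has the lowest safety factor, n = 0.537.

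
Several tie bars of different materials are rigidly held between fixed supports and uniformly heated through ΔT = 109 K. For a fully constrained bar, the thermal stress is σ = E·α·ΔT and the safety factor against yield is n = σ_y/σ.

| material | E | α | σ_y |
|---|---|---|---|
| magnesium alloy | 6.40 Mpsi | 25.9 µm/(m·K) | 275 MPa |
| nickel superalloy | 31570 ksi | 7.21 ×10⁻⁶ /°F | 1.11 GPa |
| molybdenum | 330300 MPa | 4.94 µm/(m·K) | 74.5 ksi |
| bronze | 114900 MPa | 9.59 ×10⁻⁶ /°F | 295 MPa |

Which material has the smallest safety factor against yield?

bronze

Converting E to GPa, α to ×10⁻⁶/K, σ_y to MPa, then σ and n for each:
  magnesium alloy: E = 44.13, α = 25.9, σ_y = 275.0 → σ = 125 MPa, n = 2.21
  nickel superalloy: E = 217.7, α = 13.0, σ_y = 1110 → σ = 308 MPa, n = 3.60
  molybdenum: E = 330.3, α = 4.94, σ_y = 513.7 → σ = 178 MPa, n = 2.89
  bronze: E = 114.9, α = 17.3, σ_y = 295.0 → σ = 216 MPa, n = 1.36
The minimum is bronze at n = 1.36.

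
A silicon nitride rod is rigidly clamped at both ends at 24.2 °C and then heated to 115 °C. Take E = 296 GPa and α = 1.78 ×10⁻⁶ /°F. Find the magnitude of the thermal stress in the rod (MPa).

86.1 MPa

α = 1.78×10⁻⁶/°F × 9/5 = 3.20×10⁻⁶/K.
ΔT = 90.80 K. Constrained thermal stress σ = E·α·ΔT = 296.0×10³ MPa × 3.20×10⁻⁶ × 90.80 = 86.1 MPa (compressive).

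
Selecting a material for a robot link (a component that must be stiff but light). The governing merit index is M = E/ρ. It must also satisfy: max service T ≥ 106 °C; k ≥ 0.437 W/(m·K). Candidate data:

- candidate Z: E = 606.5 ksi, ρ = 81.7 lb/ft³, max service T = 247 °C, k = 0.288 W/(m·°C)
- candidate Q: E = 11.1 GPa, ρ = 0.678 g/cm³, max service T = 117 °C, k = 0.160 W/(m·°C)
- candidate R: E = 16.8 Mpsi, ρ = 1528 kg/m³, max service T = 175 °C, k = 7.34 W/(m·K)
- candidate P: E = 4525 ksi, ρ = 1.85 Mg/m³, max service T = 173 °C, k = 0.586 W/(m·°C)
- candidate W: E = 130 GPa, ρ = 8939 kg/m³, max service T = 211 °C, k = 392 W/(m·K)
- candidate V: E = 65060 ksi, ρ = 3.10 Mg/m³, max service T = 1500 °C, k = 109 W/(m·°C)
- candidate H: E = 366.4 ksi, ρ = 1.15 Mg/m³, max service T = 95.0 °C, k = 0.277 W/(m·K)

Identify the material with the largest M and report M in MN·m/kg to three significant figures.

Screen on constraints: max service T ≥ 106 °C; k ≥ 0.437 W/(m·K). Survivors: candidate R, candidate P, candidate W, candidate V.
After converting to SI:
  candidate R: E = 115.8 GPa, ρ = 1528 kg/m³
  candidate P: E = 31.20 GPa, ρ = 1850 kg/m³
  candidate W: E = 130.0 GPa, ρ = 8939 kg/m³
  candidate V: E = 448.6 GPa, ρ = 3100 kg/m³
  candidate V: M = 145 MN·m/kg
  candidate R: M = 75.8 MN·m/kg
  candidate P: M = 16.9 MN·m/kg
  candidate W: M = 14.5 MN·m/kg
Candidate V has the largest M.

candidate V, M = 145 MN·m/kg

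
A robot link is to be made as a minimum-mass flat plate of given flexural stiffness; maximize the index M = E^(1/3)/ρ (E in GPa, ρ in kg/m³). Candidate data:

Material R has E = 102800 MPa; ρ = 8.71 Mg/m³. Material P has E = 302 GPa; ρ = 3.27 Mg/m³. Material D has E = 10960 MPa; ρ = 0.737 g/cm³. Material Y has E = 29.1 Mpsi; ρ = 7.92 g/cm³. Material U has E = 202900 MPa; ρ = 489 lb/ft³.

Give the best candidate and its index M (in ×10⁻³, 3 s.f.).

After converting to SI:
  material R: E = 102.8 GPa, ρ = 8710 kg/m³
  material P: E = 302.0 GPa, ρ = 3270 kg/m³
  material D: E = 10.96 GPa, ρ = 737.0 kg/m³
  material Y: E = 200.6 GPa, ρ = 7920 kg/m³
  material U: E = 202.9 GPa, ρ = 7833 kg/m³
  material D: M = 3.01×10⁻³
  material P: M = 2.05×10⁻³
  material U: M = 0.750×10⁻³
  material Y: M = 0.739×10⁻³
  material R: M = 0.538×10⁻³
Highest index: material D.

material D, M = 3.01×10⁻³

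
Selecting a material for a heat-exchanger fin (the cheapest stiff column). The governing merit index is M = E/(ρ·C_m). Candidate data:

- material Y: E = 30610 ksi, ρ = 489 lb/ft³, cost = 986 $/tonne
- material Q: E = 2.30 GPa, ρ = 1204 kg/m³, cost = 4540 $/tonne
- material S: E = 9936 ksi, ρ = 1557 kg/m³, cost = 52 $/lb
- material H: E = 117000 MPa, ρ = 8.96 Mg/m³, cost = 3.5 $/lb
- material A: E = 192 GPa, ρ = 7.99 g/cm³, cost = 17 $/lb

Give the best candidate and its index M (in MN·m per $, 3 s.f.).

Putting every candidate on a common basis:
  material Y: E = 211.0 GPa, ρ = 7833 kg/m³, cost = 0.9860 $/kg
  material Q: E = 2.300 GPa, ρ = 1204 kg/m³, cost = 4.540 $/kg
  material S: E = 68.51 GPa, ρ = 1557 kg/m³, cost = 114.6 $/kg
  material H: E = 117.0 GPa, ρ = 8960 kg/m³, cost = 7.716 $/kg
  material A: E = 192.0 GPa, ρ = 7990 kg/m³, cost = 37.48 $/kg
  material Y: M = 27.3 MN·m per $
  material H: M = 1.69 MN·m per $
  material A: M = 0.641 MN·m per $
  material Q: M = 0.421 MN·m per $
  material S: M = 0.384 MN·m per $
Highest index: material Y.

material Y, M = 27.3 MN·m per $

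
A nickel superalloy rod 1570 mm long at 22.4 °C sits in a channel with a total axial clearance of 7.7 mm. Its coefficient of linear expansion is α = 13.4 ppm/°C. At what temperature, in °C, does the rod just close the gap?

α·L₀·ΔT = 7.7 mm ⇒ ΔT = 7.7 / (13.4×10⁻⁶ × 1570.0) = 366.0 K.
T = 22.4 + 366.0 = 388.4 °C.

388 °C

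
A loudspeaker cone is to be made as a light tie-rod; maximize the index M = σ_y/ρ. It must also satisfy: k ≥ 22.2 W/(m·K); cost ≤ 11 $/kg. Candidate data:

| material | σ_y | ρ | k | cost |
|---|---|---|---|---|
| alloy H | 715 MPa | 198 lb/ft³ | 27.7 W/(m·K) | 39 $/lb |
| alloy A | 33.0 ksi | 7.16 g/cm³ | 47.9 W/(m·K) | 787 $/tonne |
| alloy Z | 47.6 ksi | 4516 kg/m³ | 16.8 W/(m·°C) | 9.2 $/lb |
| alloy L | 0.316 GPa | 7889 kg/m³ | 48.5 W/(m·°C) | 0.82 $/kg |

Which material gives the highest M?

alloy L

Screen on constraints: k ≥ 22.2 W/(m·K); cost ≤ 11 $/kg. Survivors: alloy A, alloy L.
After converting to SI:
  alloy A: σ_y = 227.5 MPa, ρ = 7160 kg/m³
  alloy L: σ_y = 316.0 MPa, ρ = 7889 kg/m³
  alloy L: M = 40.1 kN·m/kg
  alloy A: M = 31.8 kN·m/kg
Alloy L ranks first.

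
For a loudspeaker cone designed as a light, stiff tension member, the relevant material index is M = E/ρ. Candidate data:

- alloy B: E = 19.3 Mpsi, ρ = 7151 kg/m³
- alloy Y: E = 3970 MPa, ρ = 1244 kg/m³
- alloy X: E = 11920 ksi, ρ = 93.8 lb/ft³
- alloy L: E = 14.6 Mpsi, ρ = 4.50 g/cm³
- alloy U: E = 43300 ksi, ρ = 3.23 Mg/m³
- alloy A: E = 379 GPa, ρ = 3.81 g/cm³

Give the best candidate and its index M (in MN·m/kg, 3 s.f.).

alloy A, M = 99.5 MN·m/kg

Convert each candidate to consistent units, then evaluate M:
  alloy B: E = 133.1 GPa, ρ = 7151 kg/m³
  alloy Y: E = 3.970 GPa, ρ = 1244 kg/m³
  alloy X: E = 82.19 GPa, ρ = 1503 kg/m³
  alloy L: E = 100.7 GPa, ρ = 4500 kg/m³
  alloy U: E = 298.5 GPa, ρ = 3230 kg/m³
  alloy A: E = 379.0 GPa, ρ = 3810 kg/m³
  alloy A: M = 99.5 MN·m/kg
  alloy U: M = 92.4 MN·m/kg
  alloy X: M = 54.7 MN·m/kg
  alloy L: M = 22.4 MN·m/kg
  alloy B: M = 18.6 MN·m/kg
  alloy Y: M = 3.19 MN·m/kg
Alloy A ranks first.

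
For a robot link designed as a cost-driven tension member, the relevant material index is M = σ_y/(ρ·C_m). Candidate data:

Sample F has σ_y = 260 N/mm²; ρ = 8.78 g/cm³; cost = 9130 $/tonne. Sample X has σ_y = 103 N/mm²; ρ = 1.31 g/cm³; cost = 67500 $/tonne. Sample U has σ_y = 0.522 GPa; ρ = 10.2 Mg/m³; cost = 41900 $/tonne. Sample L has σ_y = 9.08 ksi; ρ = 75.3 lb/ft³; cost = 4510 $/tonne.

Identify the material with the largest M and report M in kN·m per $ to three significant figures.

sample L, M = 11.5 kN·m per $

Putting every candidate on a common basis:
  sample F: σ_y = 260.0 MPa, ρ = 8780 kg/m³, cost = 9.130 $/kg
  sample X: σ_y = 103.0 MPa, ρ = 1310 kg/m³, cost = 67.50 $/kg
  sample U: σ_y = 522.0 MPa, ρ = 10200 kg/m³, cost = 41.90 $/kg
  sample L: σ_y = 62.60 MPa, ρ = 1206 kg/m³, cost = 4.510 $/kg
  sample L: M = 11.5 kN·m per $
  sample F: M = 3.24 kN·m per $
  sample U: M = 1.22 kN·m per $
  sample X: M = 1.16 kN·m per $
Sample L has the largest M.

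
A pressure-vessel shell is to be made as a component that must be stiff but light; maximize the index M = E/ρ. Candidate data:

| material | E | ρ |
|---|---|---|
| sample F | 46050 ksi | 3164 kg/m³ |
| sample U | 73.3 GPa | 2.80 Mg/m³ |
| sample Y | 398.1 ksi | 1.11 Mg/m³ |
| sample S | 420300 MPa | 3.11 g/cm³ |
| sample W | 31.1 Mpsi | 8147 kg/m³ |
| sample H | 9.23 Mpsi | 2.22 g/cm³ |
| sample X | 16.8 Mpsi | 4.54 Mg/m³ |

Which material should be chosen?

After converting to SI:
  sample F: E = 317.5 GPa, ρ = 3164 kg/m³
  sample U: E = 73.30 GPa, ρ = 2800 kg/m³
  sample Y: E = 2.745 GPa, ρ = 1110 kg/m³
  sample S: E = 420.3 GPa, ρ = 3110 kg/m³
  sample W: E = 214.4 GPa, ρ = 8147 kg/m³
  sample H: E = 63.64 GPa, ρ = 2220 kg/m³
  sample X: E = 115.8 GPa, ρ = 4540 kg/m³
  sample S: M = 135 MN·m/kg
  sample F: M = 100 MN·m/kg
  sample H: M = 28.7 MN·m/kg
  sample W: M = 26.3 MN·m/kg
  sample U: M = 26.2 MN·m/kg
  sample X: M = 25.5 MN·m/kg
  sample Y: M = 2.47 MN·m/kg
The maximum is for sample S.

sample S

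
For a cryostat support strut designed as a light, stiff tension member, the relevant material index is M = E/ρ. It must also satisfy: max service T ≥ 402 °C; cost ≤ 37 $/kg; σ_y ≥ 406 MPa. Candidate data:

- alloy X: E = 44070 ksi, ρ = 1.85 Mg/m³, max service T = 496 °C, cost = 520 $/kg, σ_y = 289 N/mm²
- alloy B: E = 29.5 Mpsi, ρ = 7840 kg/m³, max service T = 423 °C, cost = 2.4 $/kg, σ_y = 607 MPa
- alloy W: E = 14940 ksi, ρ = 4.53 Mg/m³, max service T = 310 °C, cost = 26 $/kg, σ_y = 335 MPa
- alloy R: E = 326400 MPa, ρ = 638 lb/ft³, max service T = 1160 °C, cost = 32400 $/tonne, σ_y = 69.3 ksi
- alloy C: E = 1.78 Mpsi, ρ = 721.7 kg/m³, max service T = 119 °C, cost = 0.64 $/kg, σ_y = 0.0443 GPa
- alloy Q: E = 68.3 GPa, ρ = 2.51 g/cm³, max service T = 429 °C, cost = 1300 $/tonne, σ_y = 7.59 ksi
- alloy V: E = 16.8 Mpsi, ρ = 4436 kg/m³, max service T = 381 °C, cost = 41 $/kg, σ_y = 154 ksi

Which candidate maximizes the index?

alloy R

Screen on constraints: max service T ≥ 402 °C; cost ≤ 37 $/kg; σ_y ≥ 406 MPa. Survivors: alloy B, alloy R.
In SI units:
  alloy B: E = 203.4 GPa, ρ = 7840 kg/m³
  alloy R: E = 326.4 GPa, ρ = 10220 kg/m³
  alloy R: M = 31.9 MN·m/kg
  alloy B: M = 25.9 MN·m/kg
Alloy R has the largest M.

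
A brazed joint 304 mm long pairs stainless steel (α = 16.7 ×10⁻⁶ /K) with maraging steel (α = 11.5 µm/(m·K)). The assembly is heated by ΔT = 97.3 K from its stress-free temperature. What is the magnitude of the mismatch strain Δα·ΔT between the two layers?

Δα = |16.7 − 11.5|×10⁻⁶/K = 5.20×10⁻⁶/K.
Mismatch strain = Δα·ΔT = 5.20×10⁻⁶ × 97.3 = 5.06×10⁻⁴.

5.06×10⁻⁴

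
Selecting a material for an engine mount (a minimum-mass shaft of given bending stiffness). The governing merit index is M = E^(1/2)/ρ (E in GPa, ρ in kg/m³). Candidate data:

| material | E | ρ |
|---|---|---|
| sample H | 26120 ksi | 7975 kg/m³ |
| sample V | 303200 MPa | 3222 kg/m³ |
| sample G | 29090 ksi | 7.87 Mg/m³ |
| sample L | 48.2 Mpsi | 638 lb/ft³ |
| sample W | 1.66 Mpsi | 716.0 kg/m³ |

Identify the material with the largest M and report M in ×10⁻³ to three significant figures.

In SI units:
  sample H: E = 180.1 GPa, ρ = 7975 kg/m³
  sample V: E = 303.2 GPa, ρ = 3222 kg/m³
  sample G: E = 200.6 GPa, ρ = 7870 kg/m³
  sample L: E = 332.3 GPa, ρ = 10220 kg/m³
  sample W: E = 11.45 GPa, ρ = 716.0 kg/m³
  sample V: M = 5.40×10⁻³
  sample W: M = 4.72×10⁻³
  sample G: M = 1.80×10⁻³
  sample L: M = 1.78×10⁻³
  sample H: M = 1.68×10⁻³
Highest index: sample V.

sample V, M = 5.40×10⁻³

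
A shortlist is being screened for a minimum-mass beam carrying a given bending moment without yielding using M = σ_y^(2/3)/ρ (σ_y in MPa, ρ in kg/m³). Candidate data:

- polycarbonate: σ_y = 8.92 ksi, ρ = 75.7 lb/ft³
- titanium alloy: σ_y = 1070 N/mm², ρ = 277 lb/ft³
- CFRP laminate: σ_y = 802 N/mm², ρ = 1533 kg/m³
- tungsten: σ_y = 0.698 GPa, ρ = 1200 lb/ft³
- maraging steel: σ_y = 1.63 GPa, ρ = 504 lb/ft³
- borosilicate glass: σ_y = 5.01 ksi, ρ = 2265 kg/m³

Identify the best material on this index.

Convert each candidate to consistent units, then evaluate M:
  polycarbonate: σ_y = 61.50 MPa, ρ = 1213 kg/m³
  titanium alloy: σ_y = 1070 MPa, ρ = 4437 kg/m³
  CFRP laminate: σ_y = 802.0 MPa, ρ = 1533 kg/m³
  tungsten: σ_y = 698.0 MPa, ρ = 19220 kg/m³
  maraging steel: σ_y = 1630 MPa, ρ = 8073 kg/m³
  borosilicate glass: σ_y = 34.54 MPa, ρ = 2265 kg/m³
  CFRP laminate: M = 56.3×10⁻³
  titanium alloy: M = 23.6×10⁻³
  maraging steel: M = 17.2×10⁻³
  polycarbonate: M = 12.8×10⁻³
  borosilicate glass: M = 4.68×10⁻³
  tungsten: M = 4.09×10⁻³
The maximum is for CFRP laminate.

CFRP laminate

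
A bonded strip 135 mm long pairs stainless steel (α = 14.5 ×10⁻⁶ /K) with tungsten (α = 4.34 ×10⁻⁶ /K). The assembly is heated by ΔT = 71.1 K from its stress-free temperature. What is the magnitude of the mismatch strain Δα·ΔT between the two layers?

Δα = |14.5 − 4.34|×10⁻⁶/K = 10.2×10⁻⁶/K.
Mismatch strain = Δα·ΔT = 10.2×10⁻⁶ × 71.1 = 7.22×10⁻⁴.

7.22×10⁻⁴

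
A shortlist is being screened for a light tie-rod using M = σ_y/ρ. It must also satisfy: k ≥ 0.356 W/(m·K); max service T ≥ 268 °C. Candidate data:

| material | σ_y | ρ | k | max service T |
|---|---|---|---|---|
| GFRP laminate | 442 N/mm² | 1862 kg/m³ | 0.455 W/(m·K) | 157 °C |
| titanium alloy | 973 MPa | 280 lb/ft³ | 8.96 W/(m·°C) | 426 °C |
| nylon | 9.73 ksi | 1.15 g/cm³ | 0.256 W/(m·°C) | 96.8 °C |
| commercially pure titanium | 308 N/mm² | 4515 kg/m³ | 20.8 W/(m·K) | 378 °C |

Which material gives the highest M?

Screen on constraints: k ≥ 0.356 W/(m·K); max service T ≥ 268 °C. Survivors: titanium alloy, commercially pure titanium.
After converting to SI:
  titanium alloy: σ_y = 973.0 MPa, ρ = 4485 kg/m³
  commercially pure titanium: σ_y = 308.0 MPa, ρ = 4515 kg/m³
  titanium alloy: M = 217 kN·m/kg
  commercially pure titanium: M = 68.2 kN·m/kg
Titanium alloy has the largest M.

titanium alloy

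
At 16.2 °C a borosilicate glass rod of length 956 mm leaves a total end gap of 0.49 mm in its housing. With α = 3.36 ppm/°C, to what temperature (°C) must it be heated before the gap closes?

169 °C

α·L₀·ΔT = 0.49 mm ⇒ ΔT = 0.49 / (3.36×10⁻⁶ × 956.0) = 152.5 K.
T = 16.2 + 152.5 = 168.7 °C.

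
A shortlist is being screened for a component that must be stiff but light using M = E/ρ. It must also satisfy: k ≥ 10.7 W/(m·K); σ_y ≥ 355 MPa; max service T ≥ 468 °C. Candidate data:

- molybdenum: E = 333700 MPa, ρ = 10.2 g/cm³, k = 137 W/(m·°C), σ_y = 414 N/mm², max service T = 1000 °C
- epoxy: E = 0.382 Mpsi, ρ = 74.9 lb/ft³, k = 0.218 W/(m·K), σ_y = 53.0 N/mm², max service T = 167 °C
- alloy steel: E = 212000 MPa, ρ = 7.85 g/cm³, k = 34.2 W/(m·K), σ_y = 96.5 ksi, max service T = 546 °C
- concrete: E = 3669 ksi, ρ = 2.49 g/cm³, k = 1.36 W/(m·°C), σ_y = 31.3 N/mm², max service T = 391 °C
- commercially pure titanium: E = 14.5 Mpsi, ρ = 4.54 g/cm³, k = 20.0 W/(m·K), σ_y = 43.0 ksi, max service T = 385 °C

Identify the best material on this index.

molybdenum

Screen on constraints: k ≥ 10.7 W/(m·K); σ_y ≥ 355 MPa; max service T ≥ 468 °C. Survivors: molybdenum, alloy steel.
After converting to SI:
  molybdenum: E = 333.7 GPa, ρ = 10200 kg/m³
  alloy steel: E = 212.0 GPa, ρ = 7850 kg/m³
  molybdenum: M = 32.7 MN·m/kg
  alloy steel: M = 27.0 MN·m/kg
Highest index: molybdenum.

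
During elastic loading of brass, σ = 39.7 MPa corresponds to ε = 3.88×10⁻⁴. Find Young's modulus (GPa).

E = σ/ε = 39.7 MPa / 3.88×10⁻⁴ = 102300 MPa = 102 GPa.

102 GPa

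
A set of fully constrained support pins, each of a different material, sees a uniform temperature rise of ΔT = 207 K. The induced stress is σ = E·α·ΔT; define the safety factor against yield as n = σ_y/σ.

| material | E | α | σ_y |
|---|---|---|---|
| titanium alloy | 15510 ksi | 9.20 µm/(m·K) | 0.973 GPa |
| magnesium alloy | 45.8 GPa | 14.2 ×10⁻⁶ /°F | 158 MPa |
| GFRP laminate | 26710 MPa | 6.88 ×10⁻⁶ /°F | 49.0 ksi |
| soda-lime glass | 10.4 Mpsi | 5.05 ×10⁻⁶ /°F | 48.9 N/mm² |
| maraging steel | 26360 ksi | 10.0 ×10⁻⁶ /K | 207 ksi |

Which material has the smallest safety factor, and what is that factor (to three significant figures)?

soda-lime glass, n = 0.362

With everything in SI (GPa, ×10⁻⁶/K, MPa):
  titanium alloy: E = 106.9, α = 9.20, σ_y = 973.0 → σ = 204 MPa, n = 4.78
  magnesium alloy: E = 45.80, α = 25.6, σ_y = 158.0 → σ = 242 MPa, n = 0.652
  GFRP laminate: E = 26.71, α = 12.4, σ_y = 337.8 → σ = 68.5 MPa, n = 4.93
  soda-lime glass: E = 71.71, α = 9.09, σ_y = 48.90 → σ = 135 MPa, n = 0.362
  maraging steel: E = 181.7, α = 10.0, σ_y = 1427 → σ = 376 MPa, n = 3.79
Smallest n: soda-lime glass with n = 0.362.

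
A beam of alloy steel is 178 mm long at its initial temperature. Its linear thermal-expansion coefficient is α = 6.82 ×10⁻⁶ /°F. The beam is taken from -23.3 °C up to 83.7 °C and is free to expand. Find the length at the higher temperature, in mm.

Convert α: 6.82×10⁻⁶/°F × (9/5) = 12.3×10⁻⁶/K.
ΔT = 83.7 − (-23.3) = 107.0 K.
ΔL = α·L₀·ΔT = 12.3×10⁻⁶ × 178 mm × 107.0 K = 0.234 mm.
L = L₀ + ΔL = 178 + 0.234 = 178.23 mm.

178.23 mm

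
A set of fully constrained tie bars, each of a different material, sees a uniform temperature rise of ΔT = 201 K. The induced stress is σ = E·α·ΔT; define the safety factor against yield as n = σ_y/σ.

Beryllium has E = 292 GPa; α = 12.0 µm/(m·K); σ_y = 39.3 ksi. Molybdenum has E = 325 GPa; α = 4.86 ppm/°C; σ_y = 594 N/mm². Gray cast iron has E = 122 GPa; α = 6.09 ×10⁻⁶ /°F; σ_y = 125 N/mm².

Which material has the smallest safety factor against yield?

With everything in SI (GPa, ×10⁻⁶/K, MPa):
  beryllium: E = 292.0, α = 12.0, σ_y = 271.0 → σ = 704 MPa, n = 0.385
  molybdenum: E = 325.0, α = 4.86, σ_y = 594.0 → σ = 317 MPa, n = 1.87
  gray cast iron: E = 122.0, α = 11.0, σ_y = 125.0 → σ = 269 MPa, n = 0.465
The minimum is beryllium at n = 0.385.

beryllium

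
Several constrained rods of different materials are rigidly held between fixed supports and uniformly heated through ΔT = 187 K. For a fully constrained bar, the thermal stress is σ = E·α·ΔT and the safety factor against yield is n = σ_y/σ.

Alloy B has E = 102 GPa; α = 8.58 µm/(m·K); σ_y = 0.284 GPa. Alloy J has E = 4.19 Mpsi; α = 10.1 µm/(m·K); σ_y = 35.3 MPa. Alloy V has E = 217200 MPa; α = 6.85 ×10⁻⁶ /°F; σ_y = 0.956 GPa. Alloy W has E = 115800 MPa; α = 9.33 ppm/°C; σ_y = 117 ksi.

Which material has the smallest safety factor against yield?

alloy J

Converting E to GPa, α to ×10⁻⁶/K, σ_y to MPa, then σ and n for each:
  alloy B: E = 102.0, α = 8.58, σ_y = 284.0 → σ = 164 MPa, n = 1.74
  alloy J: E = 28.89, α = 10.1, σ_y = 35.30 → σ = 54.6 MPa, n = 0.647
  alloy V: E = 217.2, α = 12.3, σ_y = 956.0 → σ = 501 MPa, n = 1.91
  alloy W: E = 115.8, α = 9.33, σ_y = 806.7 → σ = 202 MPa, n = 3.99
The minimum is alloy J at n = 0.647.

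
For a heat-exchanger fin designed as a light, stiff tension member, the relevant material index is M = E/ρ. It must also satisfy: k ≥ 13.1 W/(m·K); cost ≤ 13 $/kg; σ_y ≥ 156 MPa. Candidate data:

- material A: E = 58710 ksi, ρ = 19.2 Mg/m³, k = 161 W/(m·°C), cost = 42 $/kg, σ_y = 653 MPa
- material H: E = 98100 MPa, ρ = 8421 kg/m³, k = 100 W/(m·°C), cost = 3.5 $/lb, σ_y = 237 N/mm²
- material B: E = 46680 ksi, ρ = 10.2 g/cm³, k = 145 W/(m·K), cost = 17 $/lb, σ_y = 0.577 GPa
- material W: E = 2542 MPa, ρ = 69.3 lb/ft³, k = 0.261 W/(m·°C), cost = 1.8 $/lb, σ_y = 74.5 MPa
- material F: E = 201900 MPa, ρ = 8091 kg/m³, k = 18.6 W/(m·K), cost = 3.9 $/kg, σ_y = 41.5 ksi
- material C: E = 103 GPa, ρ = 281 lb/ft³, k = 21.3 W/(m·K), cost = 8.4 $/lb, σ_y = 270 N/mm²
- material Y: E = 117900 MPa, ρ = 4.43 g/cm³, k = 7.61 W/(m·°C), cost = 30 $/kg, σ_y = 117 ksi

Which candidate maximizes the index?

Screen on constraints: k ≥ 13.1 W/(m·K); cost ≤ 13 $/kg; σ_y ≥ 156 MPa. Survivors: material H, material F.
Normalizing units and computing the index:
  material H: E = 98.10 GPa, ρ = 8421 kg/m³
  material F: E = 201.9 GPa, ρ = 8091 kg/m³
  material F: M = 25.0 MN·m/kg
  material H: M = 11.6 MN·m/kg
The maximum is for material F.

material F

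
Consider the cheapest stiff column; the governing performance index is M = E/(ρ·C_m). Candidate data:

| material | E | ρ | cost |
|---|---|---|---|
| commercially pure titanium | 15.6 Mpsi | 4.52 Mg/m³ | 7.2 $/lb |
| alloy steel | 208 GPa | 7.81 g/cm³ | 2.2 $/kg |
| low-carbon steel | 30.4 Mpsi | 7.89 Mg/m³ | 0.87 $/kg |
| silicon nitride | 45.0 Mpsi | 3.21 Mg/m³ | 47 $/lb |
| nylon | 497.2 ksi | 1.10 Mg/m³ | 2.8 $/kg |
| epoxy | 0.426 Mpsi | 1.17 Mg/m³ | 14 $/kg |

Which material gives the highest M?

Putting every candidate on a common basis:
  commercially pure titanium: E = 107.6 GPa, ρ = 4520 kg/m³, cost = 15.87 $/kg
  alloy steel: E = 208.0 GPa, ρ = 7810 kg/m³, cost = 2.200 $/kg
  low-carbon steel: E = 209.6 GPa, ρ = 7890 kg/m³, cost = 0.8700 $/kg
  silicon nitride: E = 310.3 GPa, ρ = 3210 kg/m³, cost = 103.6 $/kg
  nylon: E = 3.428 GPa, ρ = 1100 kg/m³, cost = 2.800 $/kg
  epoxy: E = 2.937 GPa, ρ = 1170 kg/m³, cost = 14.00 $/kg
  low-carbon steel: M = 30.5 MN·m per $
  alloy steel: M = 12.1 MN·m per $
  commercially pure titanium: M = 1.50 MN·m per $
  nylon: M = 1.11 MN·m per $
  silicon nitride: M = 0.933 MN·m per $
  epoxy: M = 0.179 MN·m per $
Low-carbon steel has the largest M.

low-carbon steel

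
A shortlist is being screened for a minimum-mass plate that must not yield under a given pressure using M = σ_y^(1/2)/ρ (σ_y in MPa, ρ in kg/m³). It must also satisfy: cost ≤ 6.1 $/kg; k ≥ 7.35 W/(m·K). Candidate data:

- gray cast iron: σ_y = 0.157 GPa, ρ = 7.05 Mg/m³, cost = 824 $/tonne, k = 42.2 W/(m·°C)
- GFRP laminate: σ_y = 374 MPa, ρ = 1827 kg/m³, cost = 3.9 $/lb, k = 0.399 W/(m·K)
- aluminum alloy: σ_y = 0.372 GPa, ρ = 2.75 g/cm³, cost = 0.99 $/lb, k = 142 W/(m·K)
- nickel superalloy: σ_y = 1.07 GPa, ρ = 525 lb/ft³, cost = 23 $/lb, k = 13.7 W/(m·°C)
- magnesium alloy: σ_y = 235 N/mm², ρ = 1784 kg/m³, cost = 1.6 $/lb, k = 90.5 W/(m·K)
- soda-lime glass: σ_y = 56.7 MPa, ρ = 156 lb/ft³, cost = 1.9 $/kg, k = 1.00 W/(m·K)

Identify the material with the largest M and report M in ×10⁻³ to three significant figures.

Screen on constraints: cost ≤ 6.1 $/kg; k ≥ 7.35 W/(m·K). Survivors: gray cast iron, aluminum alloy, magnesium alloy.
Normalizing units and computing the index:
  gray cast iron: σ_y = 157.0 MPa, ρ = 7050 kg/m³
  aluminum alloy: σ_y = 372.0 MPa, ρ = 2750 kg/m³
  magnesium alloy: σ_y = 235.0 MPa, ρ = 1784 kg/m³
  magnesium alloy: M = 8.59×10⁻³
  aluminum alloy: M = 7.01×10⁻³
  gray cast iron: M = 1.78×10⁻³
Magnesium alloy has the largest M.

magnesium alloy, M = 8.59×10⁻³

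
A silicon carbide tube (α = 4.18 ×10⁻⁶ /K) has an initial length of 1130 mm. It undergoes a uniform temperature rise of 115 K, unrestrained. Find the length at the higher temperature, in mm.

ΔL = α·L₀·ΔT = 4.18×10⁻⁶ × 1130 mm × 115.0 K = 0.543 mm.
L = L₀ + ΔL = 1130 + 0.543 = 1130.5 mm.

1130.5 mm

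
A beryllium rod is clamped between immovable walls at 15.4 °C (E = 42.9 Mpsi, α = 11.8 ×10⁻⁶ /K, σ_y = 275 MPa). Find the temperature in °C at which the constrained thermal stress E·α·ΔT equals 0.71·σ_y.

71.3 °C

E = 42.9 Mpsi = 295.8 GPa.
E·α·ΔT = 195.2 MPa ⇒ ΔT = 195.2 / (295.8×10³ × 11.8×10⁻⁶) = 55.94 K.
T = 15.4 + 55.94 = 71.34 °C.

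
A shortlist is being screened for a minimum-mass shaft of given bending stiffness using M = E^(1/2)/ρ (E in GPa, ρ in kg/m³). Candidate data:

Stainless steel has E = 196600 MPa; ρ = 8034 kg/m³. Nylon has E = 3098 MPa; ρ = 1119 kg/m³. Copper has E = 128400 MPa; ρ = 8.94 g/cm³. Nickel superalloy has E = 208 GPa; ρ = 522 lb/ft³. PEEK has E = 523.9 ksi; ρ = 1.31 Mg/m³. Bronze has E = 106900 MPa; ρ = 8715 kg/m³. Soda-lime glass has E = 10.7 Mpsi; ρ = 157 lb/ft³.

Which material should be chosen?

soda-lime glass

Normalizing units and computing the index:
  stainless steel: E = 196.6 GPa, ρ = 8034 kg/m³
  nylon: E = 3.098 GPa, ρ = 1119 kg/m³
  copper: E = 128.4 GPa, ρ = 8940 kg/m³
  nickel superalloy: E = 208.0 GPa, ρ = 8362 kg/m³
  PEEK: E = 3.612 GPa, ρ = 1310 kg/m³
  bronze: E = 106.9 GPa, ρ = 8715 kg/m³
  soda-lime glass: E = 73.77 GPa, ρ = 2515 kg/m³
  soda-lime glass: M = 3.42×10⁻³
  stainless steel: M = 1.75×10⁻³
  nickel superalloy: M = 1.72×10⁻³
  nylon: M = 1.57×10⁻³
  PEEK: M = 1.45×10⁻³
  copper: M = 1.27×10⁻³
  bronze: M = 1.19×10⁻³
The maximum is for soda-lime glass.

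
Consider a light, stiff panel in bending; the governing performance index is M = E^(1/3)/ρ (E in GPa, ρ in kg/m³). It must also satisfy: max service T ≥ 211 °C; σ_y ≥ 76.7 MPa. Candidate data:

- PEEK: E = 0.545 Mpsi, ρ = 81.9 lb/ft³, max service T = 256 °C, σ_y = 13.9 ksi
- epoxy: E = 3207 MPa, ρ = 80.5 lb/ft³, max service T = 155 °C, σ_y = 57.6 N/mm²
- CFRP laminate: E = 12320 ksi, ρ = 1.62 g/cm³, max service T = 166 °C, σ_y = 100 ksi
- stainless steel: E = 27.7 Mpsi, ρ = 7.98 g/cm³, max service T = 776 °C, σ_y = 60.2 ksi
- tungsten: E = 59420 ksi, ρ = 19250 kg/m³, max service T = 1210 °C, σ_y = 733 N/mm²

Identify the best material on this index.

PEEK

Screen on constraints: max service T ≥ 211 °C; σ_y ≥ 76.7 MPa. Survivors: PEEK, stainless steel, tungsten.
Convert each candidate to consistent units, then evaluate M:
  PEEK: E = 3.758 GPa, ρ = 1312 kg/m³
  stainless steel: E = 191.0 GPa, ρ = 7980 kg/m³
  tungsten: E = 409.7 GPa, ρ = 19250 kg/m³
  PEEK: M = 1.19×10⁻³
  stainless steel: M = 0.722×10⁻³
  tungsten: M = 0.386×10⁻³
The maximum is for PEEK.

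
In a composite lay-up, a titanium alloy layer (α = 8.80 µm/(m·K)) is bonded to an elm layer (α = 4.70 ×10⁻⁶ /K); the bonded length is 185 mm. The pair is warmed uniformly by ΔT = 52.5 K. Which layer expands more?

α(titanium alloy) = 8.80×10⁻⁶/K vs α(elm) = 4.70×10⁻⁶/K.
Higher α expands more for the same ΔT: titanium alloy.

titanium alloy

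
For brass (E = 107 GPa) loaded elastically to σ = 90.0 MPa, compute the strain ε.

8.41×10⁻⁴

ε = σ/E = 90.0 / 107000 = 8.41×10⁻⁴.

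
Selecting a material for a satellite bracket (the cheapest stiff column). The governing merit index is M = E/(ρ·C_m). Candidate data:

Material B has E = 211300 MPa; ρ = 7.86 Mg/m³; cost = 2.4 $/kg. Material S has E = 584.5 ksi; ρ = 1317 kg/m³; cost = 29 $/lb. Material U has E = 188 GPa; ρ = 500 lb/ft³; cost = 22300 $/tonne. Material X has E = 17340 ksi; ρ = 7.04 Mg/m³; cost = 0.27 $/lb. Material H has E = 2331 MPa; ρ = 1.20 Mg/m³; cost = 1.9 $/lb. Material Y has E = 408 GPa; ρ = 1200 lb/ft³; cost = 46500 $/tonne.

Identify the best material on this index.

material X

In SI units:
  material B: E = 211.3 GPa, ρ = 7860 kg/m³, cost = 2.400 $/kg
  material S: E = 4.030 GPa, ρ = 1317 kg/m³, cost = 63.93 $/kg
  material U: E = 188.0 GPa, ρ = 8009 kg/m³, cost = 22.30 $/kg
  material X: E = 119.6 GPa, ρ = 7040 kg/m³, cost = 0.5952 $/kg
  material H: E = 2.331 GPa, ρ = 1200 kg/m³, cost = 4.189 $/kg
  material Y: E = 408.0 GPa, ρ = 19220 kg/m³, cost = 46.50 $/kg
  material X: M = 28.5 MN·m per $
  material B: M = 11.2 MN·m per $
  material U: M = 1.05 MN·m per $
  material H: M = 0.464 MN·m per $
  material Y: M = 0.456 MN·m per $
  material S: M = 0.0479 MN·m per $
Material X has the largest M.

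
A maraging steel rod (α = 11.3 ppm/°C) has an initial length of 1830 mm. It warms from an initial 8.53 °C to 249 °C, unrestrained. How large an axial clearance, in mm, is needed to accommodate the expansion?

ΔT = 249 − 8.53 = 240.5 K.
ΔL = α·L₀·ΔT = 11.3×10⁻⁶ × 1830 mm × 240.5 K = 4.97 mm.

4.97 mm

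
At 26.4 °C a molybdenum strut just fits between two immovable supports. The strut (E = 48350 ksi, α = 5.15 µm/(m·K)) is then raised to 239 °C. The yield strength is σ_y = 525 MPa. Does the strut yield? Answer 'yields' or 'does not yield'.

does not yield

E = 48350 ksi = 333.4 GPa.
ΔT = 212.6 K. Constrained thermal stress σ = E·α·ΔT = 333.4×10³ MPa × 5.15×10⁻⁶ × 212.6 = 365 MPa (compressive).
Compare to σ_y = 525 MPa: σ < σ_y, so it does not yield.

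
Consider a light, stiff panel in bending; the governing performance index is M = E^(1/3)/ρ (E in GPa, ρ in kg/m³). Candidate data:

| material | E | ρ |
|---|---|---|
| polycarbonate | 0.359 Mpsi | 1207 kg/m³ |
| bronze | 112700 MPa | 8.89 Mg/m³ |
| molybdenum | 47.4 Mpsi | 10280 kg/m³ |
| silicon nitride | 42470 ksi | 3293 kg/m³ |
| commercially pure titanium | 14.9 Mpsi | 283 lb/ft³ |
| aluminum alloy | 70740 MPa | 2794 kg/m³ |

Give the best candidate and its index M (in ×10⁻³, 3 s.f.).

silicon nitride, M = 2.02×10⁻³

After converting to SI:
  polycarbonate: E = 2.475 GPa, ρ = 1207 kg/m³
  bronze: E = 112.7 GPa, ρ = 8890 kg/m³
  molybdenum: E = 326.8 GPa, ρ = 10280 kg/m³
  silicon nitride: E = 292.8 GPa, ρ = 3293 kg/m³
  commercially pure titanium: E = 102.7 GPa, ρ = 4533 kg/m³
  aluminum alloy: E = 70.74 GPa, ρ = 2794 kg/m³
  silicon nitride: M = 2.02×10⁻³
  aluminum alloy: M = 1.48×10⁻³
  polycarbonate: M = 1.12×10⁻³
  commercially pure titanium: M = 1.03×10⁻³
  molybdenum: M = 0.670×10⁻³
  bronze: M = 0.543×10⁻³
Highest index: silicon nitride.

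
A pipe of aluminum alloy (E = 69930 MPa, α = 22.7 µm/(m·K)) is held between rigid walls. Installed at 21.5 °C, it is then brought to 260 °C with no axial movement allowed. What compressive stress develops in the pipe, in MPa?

379 MPa

E = 69930 MPa = 69.93 GPa.
ΔT = 238.5 K. Constrained thermal stress σ = E·α·ΔT = 69.93×10³ MPa × 22.7×10⁻⁶ × 238.5 = 379 MPa (compressive).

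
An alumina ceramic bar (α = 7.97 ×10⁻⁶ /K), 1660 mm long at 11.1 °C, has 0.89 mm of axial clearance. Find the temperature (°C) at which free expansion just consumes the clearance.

α·L₀·ΔT = 0.89 mm ⇒ ΔT = 0.89 / (7.97×10⁻⁶ × 1660.0) = 67.27 K.
T = 11.1 + 67.27 = 78.37 °C.

78.4 °C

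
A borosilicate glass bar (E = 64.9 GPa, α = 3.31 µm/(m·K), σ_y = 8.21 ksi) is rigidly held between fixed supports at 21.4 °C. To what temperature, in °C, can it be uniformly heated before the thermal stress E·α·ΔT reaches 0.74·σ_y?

σ_y = 8.21 ksi = 56.61 MPa.
E·α·ΔT = 41.89 MPa ⇒ ΔT = 41.89 / (64.90×10³ × 3.31×10⁻⁶) = 195.0 K.
T = 21.4 + 195.0 = 216.4 °C.

216 °C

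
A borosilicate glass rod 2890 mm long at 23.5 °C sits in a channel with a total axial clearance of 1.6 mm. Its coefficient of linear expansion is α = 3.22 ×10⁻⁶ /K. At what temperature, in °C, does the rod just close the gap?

α·L₀·ΔT = 1.6 mm ⇒ ΔT = 1.6 / (3.22×10⁻⁶ × 2890.0) = 171.9 K.
T = 23.5 + 171.9 = 195.4 °C.

195 °C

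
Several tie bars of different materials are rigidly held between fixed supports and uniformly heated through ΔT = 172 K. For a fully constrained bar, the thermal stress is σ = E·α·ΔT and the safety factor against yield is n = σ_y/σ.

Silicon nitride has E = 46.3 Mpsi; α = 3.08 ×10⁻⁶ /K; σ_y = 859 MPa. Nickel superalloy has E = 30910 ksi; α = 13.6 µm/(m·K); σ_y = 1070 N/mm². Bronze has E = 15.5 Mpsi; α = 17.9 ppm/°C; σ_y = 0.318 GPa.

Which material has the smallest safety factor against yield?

bronze

In consistent units (E in GPa, α in ×10⁻⁶/K, σ_y in MPa):
  silicon nitride: E = 319.2, α = 3.08, σ_y = 859.0 → σ = 169 MPa, n = 5.08
  nickel superalloy: E = 213.1, α = 13.6, σ_y = 1070 → σ = 499 MPa, n = 2.15
  bronze: E = 106.9, α = 17.9, σ_y = 318.0 → σ = 329 MPa, n = 0.966
Bronze has the lowest safety factor, n = 0.966.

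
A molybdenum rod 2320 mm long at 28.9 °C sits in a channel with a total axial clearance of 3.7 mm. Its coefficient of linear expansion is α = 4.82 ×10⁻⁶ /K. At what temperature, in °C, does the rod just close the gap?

α·L₀·ΔT = 3.7 mm ⇒ ΔT = 3.7 / (4.82×10⁻⁶ × 2320.0) = 330.9 K.
T = 28.9 + 330.9 = 359.8 °C.

360 °C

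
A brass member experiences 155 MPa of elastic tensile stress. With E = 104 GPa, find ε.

1.49×10⁻³

ε = σ/E = 155 / 104000 = 1.49×10⁻³.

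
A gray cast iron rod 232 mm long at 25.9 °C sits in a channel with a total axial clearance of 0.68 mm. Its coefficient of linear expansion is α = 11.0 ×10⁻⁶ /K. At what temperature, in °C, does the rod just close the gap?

292 °C

α·L₀·ΔT = 0.68 mm ⇒ ΔT = 0.68 / (11.0×10⁻⁶ × 232.0) = 266.5 K.
T = 25.9 + 266.5 = 292.4 °C.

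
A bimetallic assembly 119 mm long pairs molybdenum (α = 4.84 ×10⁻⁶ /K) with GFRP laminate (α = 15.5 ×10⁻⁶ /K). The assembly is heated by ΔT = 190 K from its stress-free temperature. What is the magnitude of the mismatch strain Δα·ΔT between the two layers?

Δα = |4.84 − 15.5|×10⁻⁶/K = 10.7×10⁻⁶/K.
Mismatch strain = Δα·ΔT = 10.7×10⁻⁶ × 190.0 = 2.03×10⁻³.

2.03×10⁻³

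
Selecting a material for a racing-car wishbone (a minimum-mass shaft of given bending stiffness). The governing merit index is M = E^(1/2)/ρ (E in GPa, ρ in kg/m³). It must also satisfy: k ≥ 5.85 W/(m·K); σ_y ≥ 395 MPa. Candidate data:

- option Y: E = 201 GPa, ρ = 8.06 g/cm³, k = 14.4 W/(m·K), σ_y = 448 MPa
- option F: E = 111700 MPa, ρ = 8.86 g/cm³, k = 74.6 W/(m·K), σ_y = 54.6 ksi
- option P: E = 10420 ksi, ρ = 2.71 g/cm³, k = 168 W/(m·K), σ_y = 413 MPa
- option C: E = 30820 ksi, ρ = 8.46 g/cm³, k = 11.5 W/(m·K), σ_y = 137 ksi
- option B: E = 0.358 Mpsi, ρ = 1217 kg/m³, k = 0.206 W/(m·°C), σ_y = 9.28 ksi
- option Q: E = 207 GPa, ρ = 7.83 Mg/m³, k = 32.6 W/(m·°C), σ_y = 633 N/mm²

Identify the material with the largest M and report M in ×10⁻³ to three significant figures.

Screen on constraints: k ≥ 5.85 W/(m·K); σ_y ≥ 395 MPa. Survivors: option Y, option P, option C, option Q.
After converting to SI:
  option Y: E = 201.0 GPa, ρ = 8060 kg/m³
  option P: E = 71.84 GPa, ρ = 2710 kg/m³
  option C: E = 212.5 GPa, ρ = 8460 kg/m³
  option Q: E = 207.0 GPa, ρ = 7830 kg/m³
  option P: M = 3.13×10⁻³
  option Q: M = 1.84×10⁻³
  option Y: M = 1.76×10⁻³
  option C: M = 1.72×10⁻³
Option P has the largest M.

option P, M = 3.13×10⁻³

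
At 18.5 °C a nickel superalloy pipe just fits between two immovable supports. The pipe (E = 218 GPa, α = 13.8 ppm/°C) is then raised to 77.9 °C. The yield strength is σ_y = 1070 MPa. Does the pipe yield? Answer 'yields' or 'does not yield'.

ΔT = 59.40 K. Constrained thermal stress σ = E·α·ΔT = 218.0×10³ MPa × 13.8×10⁻⁶ × 59.40 = 179 MPa (compressive).
Compare to σ_y = 1070 MPa: σ < σ_y, so it does not yield.

does not yield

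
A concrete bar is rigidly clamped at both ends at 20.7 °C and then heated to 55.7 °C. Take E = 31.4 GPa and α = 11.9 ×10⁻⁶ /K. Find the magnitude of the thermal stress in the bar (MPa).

13.1 MPa

ΔT = 35.00 K. Constrained thermal stress σ = E·α·ΔT = 31.40×10³ MPa × 11.9×10⁻⁶ × 35.00 = 13.1 MPa (compressive).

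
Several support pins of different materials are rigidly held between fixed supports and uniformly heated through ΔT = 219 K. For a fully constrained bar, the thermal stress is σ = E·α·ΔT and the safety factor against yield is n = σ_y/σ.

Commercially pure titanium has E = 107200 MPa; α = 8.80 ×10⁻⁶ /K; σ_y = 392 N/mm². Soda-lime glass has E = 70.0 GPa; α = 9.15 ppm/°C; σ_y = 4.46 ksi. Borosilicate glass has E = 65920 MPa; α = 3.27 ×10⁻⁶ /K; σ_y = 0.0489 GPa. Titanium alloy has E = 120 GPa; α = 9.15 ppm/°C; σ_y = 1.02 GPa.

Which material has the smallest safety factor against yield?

Per material, after unit conversion:
  commercially pure titanium: E = 107.2, α = 8.80, σ_y = 392.0 → σ = 207 MPa, n = 1.90
  soda-lime glass: E = 70.00, α = 9.15, σ_y = 30.75 → σ = 140 MPa, n = 0.219
  borosilicate glass: E = 65.92, α = 3.27, σ_y = 48.90 → σ = 47.2 MPa, n = 1.04
  titanium alloy: E = 120.0, α = 9.15, σ_y = 1020 → σ = 240 MPa, n = 4.24
The minimum is soda-lime glass at n = 0.219.

soda-lime glass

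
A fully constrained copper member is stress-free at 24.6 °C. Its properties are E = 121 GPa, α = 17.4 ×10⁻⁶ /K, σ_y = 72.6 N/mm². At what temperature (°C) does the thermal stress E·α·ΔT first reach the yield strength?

59.1 °C

σ_y = 72.6 N/mm² = 72.60 MPa.
E·α·ΔT = 72.60 MPa ⇒ ΔT = 72.60 / (121.0×10³ × 17.4×10⁻⁶) = 34.48 K.
T = 24.6 + 34.48 = 59.08 °C.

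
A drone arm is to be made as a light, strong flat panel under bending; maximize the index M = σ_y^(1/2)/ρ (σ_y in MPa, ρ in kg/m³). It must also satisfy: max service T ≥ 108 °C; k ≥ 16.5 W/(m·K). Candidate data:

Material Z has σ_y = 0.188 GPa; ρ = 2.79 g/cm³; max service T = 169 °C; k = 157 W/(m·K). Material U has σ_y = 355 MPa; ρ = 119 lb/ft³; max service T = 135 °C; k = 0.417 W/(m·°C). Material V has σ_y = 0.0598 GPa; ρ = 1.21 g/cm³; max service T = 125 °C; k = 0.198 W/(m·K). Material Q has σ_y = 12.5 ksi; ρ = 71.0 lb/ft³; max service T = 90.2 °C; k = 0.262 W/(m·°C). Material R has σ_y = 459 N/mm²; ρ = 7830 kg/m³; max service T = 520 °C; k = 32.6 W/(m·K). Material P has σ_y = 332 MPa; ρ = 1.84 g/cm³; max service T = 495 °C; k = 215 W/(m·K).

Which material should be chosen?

material P

Screen on constraints: max service T ≥ 108 °C; k ≥ 16.5 W/(m·K). Survivors: material Z, material R, material P.
Normalizing units and computing the index:
  material Z: σ_y = 188.0 MPa, ρ = 2790 kg/m³
  material R: σ_y = 459.0 MPa, ρ = 7830 kg/m³
  material P: σ_y = 332.0 MPa, ρ = 1840 kg/m³
  material P: M = 9.90×10⁻³
  material Z: M = 4.91×10⁻³
  material R: M = 2.74×10⁻³
Material P has the largest M.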